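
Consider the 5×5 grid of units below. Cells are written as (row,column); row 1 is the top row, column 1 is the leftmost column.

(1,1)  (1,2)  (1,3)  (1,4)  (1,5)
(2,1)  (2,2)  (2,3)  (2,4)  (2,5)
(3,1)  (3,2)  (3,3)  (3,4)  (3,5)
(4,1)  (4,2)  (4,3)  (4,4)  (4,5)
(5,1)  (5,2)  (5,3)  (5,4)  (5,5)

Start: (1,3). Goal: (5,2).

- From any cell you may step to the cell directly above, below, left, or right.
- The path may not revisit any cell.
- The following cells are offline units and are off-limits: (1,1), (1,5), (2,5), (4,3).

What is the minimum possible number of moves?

The Manhattan distance from (1,3) to (5,2) is |1−5| + |3−2| = 5, so at least 5 moves are needed.
A route of 5 moves achieves this: (1,3) → (2,3) → (3,3) → (3,2) → (4,2) → (5,2).
Since 5 matches the lower bound, it is optimal.

5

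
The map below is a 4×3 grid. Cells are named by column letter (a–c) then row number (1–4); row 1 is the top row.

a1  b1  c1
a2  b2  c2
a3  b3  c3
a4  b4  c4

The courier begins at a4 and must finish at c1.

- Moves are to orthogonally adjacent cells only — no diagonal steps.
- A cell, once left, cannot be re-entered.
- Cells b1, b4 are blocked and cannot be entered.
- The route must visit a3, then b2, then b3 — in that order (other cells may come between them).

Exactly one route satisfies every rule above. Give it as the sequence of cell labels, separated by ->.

The waypoints must appear in the order a3, b2, b3, with no cell reused.
Route from a4: 2× up (reaching a2), right to b2, down to b3, right to c3, 2× up (reaching c1) — 7 moves in all.
Check: order respected (a3 at step 1, b2 at step 3, b3 at step 4).

a4 -> a3 -> a2 -> b2 -> b3 -> c3 -> c2 -> c1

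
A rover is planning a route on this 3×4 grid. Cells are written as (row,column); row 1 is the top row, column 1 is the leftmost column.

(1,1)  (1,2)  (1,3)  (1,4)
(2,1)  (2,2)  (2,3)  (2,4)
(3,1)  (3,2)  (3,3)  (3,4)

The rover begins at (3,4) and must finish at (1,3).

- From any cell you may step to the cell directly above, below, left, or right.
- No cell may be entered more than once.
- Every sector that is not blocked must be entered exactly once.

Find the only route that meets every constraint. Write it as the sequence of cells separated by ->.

(3,4) -> (3,3) -> (3,2) -> (3,1) -> (2,1) -> (1,1) -> (1,2) -> (2,2) -> (2,3) -> (2,4) -> (1,4) -> (1,3)

Need to visit all 12 open cells exactly once, starting at (3,4) and ending at (1,3).
Route from (3,4): 3× left (reaching (3,1)), 2× up (reaching (1,1)), right to (1,2), down to (2,2), 2× right (reaching (2,4)), up to (1,4), left to (1,3) — 11 moves in all.
Check: all 12 open cells covered.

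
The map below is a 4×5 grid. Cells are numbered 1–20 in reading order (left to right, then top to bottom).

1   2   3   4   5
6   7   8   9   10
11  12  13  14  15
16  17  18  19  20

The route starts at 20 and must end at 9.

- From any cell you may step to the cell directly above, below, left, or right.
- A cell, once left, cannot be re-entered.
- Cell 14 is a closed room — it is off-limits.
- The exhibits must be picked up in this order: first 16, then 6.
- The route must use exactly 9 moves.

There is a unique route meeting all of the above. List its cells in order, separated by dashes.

20 - 19 - 18 - 17 - 16 - 11 - 6 - 7 - 8 - 9

The waypoints must appear in the order 16, 6, with no cell reused.
Route from 20: 4× left (reaching 16), 2× up (reaching 6), 3× right (reaching 9) — 9 moves in all.
Check: order respected (16 at step 4, 6 at step 6); 9 moves as required.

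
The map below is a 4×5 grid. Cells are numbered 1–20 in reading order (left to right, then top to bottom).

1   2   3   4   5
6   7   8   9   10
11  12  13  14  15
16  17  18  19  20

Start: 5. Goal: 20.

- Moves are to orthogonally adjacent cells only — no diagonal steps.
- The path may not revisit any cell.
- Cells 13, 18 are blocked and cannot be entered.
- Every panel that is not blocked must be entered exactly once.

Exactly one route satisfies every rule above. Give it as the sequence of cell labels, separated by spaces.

Need to visit all 18 open cells exactly once, starting at 5 and ending at 20.
Cell 16 has only two open neighbours (11 and 17), so the path must pass straight through it: one of those is the cell it's entered from and the other is where it exits.
Route from 5: 4× left (reaching 1), 3× down (reaching 16), right to 17, 2× up (reaching 7), 3× right (reaching 10), down to 15, left to 14, down to 19, right to 20 — 17 moves in all.
Check: all 18 open cells covered.

5 4 3 2 1 6 11 16 17 12 7 8 9 10 15 14 19 20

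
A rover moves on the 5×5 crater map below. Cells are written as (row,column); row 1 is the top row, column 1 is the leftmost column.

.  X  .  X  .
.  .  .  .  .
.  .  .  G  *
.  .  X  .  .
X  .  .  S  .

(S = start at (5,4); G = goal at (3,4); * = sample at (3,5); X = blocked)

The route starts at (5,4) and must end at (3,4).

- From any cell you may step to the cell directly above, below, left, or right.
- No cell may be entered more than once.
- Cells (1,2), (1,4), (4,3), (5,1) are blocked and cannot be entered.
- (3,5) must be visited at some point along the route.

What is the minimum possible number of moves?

4

Any route passes through (3,5) somewhere between (5,4) and (3,4). Summing Manhattan distances along the two legs ((5,4) → (3,5) → (3,4)) gives a lower bound of 3 + 1 = 4 moves.
A route of 4 moves achieves this: (5,4) → (4,4) → (4,5) → (3,5) → (3,4).
Since 4 matches the lower bound, it is optimal.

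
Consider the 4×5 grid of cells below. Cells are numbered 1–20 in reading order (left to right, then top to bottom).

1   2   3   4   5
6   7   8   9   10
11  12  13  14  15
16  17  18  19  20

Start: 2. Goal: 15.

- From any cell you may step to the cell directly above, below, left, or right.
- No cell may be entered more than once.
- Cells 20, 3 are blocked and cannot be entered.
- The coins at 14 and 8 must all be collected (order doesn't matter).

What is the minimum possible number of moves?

Any route passes through 14 and 8 in some order between 2 and 15. Summing Manhattan distances along each leg and taking the cheapest ordering (2 → 8 → 14 → 15) gives a lower bound of 2 + 2 + 1 = 5 moves.
A route of 5 moves achieves this: 2 → 7 → 8 → 13 → 14 → 15.
Since 5 matches the lower bound, it is optimal.

5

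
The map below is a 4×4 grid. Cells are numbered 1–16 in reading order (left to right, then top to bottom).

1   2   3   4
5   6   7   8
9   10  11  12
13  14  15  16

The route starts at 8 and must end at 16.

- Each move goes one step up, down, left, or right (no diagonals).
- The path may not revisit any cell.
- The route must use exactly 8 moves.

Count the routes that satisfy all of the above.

Need simple routes of exactly 8 moves from 8 to 16 (Manhattan distance 2, so 3 moves are spent on a detour and 3 undoing it).
Branch systematically from the start, pruning whenever the remaining move budget drops below the Manhattan distance to 16 or differs from it in parity. Grouping the completions by first move — via 4: 9; via 12: 2; via 7: 10 — and summing: 9 + 2 + 10 = 21.
That gives 21 routes.

21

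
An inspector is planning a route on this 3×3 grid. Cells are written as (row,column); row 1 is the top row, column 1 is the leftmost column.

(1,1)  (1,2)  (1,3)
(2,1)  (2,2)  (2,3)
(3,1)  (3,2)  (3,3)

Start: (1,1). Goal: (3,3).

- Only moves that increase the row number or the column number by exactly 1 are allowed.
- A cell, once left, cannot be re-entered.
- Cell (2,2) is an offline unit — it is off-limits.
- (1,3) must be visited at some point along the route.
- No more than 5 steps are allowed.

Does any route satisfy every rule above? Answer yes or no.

yes

One route that works: (1,1) → (1,2) → (1,3) → (2,3) → (3,3).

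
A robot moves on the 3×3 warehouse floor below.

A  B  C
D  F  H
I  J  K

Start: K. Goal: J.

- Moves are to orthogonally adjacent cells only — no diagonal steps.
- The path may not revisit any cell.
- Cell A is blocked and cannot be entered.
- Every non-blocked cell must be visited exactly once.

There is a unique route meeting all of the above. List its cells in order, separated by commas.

Need to visit all 8 open cells exactly once, starting at K and ending at J.
Route from K: 2× up (reaching C), left to B, down to F, left to D, down to I, right to J — 7 moves in all.
Check: all 8 open cells covered.

K, H, C, B, F, D, I, J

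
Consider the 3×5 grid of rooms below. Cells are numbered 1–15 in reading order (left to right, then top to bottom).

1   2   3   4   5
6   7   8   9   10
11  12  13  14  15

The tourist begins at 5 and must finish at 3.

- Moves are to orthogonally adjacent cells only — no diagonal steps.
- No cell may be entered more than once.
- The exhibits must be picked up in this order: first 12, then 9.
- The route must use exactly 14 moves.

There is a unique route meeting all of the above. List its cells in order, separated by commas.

The waypoints must appear in the order 12, 9, with no cell reused.
Route from 5: down 2 to 15, left 4 to 11, up 2 to 1, right 1 to 2, down 1 to 7, right 2 to 9, up 1 to 4, left 1 to 3 — 14 moves in all.
Check: order respected (12 at step 5, 9 at step 12); 14 moves as required.

5, 10, 15, 14, 13, 12, 11, 6, 1, 2, 7, 8, 9, 4, 3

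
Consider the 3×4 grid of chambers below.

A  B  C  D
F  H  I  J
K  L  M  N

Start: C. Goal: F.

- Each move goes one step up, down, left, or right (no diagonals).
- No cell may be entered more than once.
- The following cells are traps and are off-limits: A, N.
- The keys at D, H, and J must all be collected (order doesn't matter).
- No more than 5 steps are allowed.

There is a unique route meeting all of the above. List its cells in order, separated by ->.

C -> D -> J -> I -> H -> F

The budget equals the shortest possible length, so every move has to be on a shortest route through the required cells.
Route from C: right 1 to D, down 1 to J, left 3 to F — 5 moves in all.
Check: all required cells visited; 5 ≤ 5 moves.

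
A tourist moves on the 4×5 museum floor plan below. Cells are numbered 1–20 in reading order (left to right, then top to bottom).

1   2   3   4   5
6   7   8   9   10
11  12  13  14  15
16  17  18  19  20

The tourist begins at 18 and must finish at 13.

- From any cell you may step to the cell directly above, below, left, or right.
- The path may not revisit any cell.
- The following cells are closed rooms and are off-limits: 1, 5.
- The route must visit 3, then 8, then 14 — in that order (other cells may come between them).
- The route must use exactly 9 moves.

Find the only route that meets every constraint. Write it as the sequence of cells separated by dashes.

18 - 17 - 12 - 7 - 2 - 3 - 8 - 9 - 14 - 13

The waypoints must appear in the order 3, 8, 14, with no cell reused.
Route from 18: left to 17, 3× up (reaching 2), right to 3, down to 8, right to 9, down to 14, left to 13 — 9 moves in all.
Check: order respected (3 at step 5, 8 at step 6, 14 at step 8); 9 moves as required.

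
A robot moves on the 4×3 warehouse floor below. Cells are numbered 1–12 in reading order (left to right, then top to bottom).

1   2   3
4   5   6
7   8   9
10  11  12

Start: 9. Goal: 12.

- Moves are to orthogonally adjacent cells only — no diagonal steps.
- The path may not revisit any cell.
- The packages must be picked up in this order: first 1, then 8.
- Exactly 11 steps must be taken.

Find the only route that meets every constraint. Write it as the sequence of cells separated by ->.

The waypoints must appear in the order 1, 8, with no cell reused.
Route from 9: 2× up (reaching 3), 2× left (reaching 1), down to 4, right to 5, down to 8, left to 7, down to 10, 2× right (reaching 12) — 11 moves in all.
Check: order respected (1 at step 4, 8 at step 7); 11 moves as required.

9 -> 6 -> 3 -> 2 -> 1 -> 4 -> 5 -> 8 -> 7 -> 10 -> 11 -> 12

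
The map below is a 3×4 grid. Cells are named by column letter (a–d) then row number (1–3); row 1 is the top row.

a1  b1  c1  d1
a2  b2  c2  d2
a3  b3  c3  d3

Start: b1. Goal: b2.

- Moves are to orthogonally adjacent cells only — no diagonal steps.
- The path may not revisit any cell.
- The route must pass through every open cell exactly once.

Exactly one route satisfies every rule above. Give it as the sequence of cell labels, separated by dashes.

Need to visit all 12 open cells exactly once, starting at b1 and ending at b2.
Cell a1 has only two open neighbours (a2 and b1), so the path must pass straight through it: one of those is the cell it's entered from and the other is where it exits.
Route from b1: left to a1, 2× down (reaching a3), 3× right (reaching d3), 2× up (reaching d1), left to c1, down to c2, left to b2 — 11 moves in all.
Check: all 12 open cells covered.

b1 - a1 - a2 - a3 - b3 - c3 - d3 - d2 - d1 - c1 - c2 - b2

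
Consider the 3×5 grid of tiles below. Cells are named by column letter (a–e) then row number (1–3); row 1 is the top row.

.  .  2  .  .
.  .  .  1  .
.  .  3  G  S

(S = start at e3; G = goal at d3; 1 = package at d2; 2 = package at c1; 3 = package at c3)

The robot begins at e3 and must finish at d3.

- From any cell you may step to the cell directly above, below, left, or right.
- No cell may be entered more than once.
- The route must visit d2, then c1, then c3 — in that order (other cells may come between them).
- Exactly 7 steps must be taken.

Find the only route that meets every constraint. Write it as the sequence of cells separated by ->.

The waypoints must appear in the order d2, c1, c3, with no cell reused.
Route from e3: up to e2, left to d2, up to d1, left to c1, 2× down (reaching c3), right to d3 — 7 moves in all.
Check: order respected (1 at step 2, 2 at step 4, 3 at step 6); 7 moves as required.

e3 -> e2 -> d2 -> d1 -> c1 -> c2 -> c3 -> d3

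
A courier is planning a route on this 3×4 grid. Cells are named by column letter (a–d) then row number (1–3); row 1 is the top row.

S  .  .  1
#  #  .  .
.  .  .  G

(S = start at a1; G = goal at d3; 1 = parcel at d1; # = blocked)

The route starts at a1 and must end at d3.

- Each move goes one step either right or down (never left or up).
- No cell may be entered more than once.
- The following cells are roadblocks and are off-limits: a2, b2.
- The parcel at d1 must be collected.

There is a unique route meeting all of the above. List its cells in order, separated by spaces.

a1 b1 c1 d1 d2 d3

Moves only go right or down, so the column and row indices never decrease.
Route from a1: right 3 to d1, down 2 to d3 — 5 moves in all.
Check: all required cells visited.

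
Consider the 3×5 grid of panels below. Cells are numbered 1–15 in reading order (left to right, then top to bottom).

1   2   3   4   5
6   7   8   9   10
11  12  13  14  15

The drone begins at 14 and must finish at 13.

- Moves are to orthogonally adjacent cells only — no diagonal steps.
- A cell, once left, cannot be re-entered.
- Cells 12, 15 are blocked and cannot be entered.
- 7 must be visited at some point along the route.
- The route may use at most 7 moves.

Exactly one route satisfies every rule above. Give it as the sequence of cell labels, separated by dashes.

14 - 9 - 4 - 3 - 2 - 7 - 8 - 13

The 7-move cap with required stops at 7 leaves no slack for detours.
Route from 14: 2× up (reaching 4), 2× left (reaching 2), down to 7, right to 8, down to 13 — 7 moves in all.
Check: all required cells visited; 7 ≤ 7 moves.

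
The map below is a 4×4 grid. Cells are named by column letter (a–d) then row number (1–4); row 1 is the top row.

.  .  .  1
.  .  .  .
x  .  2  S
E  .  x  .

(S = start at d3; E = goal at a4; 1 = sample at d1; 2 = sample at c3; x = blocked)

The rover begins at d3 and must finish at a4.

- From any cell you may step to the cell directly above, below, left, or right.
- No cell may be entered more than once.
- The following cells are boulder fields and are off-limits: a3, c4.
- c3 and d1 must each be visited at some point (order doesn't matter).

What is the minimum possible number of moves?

8

Any route passes through c3 and d1 in some order between d3 and a4. Summing Manhattan distances along each leg and taking the cheapest ordering (d3 → d1 → c3 → a4) gives a lower bound of 2 + 3 + 3 = 8 moves.
A route of 8 moves achieves this: d3 → d2 → d1 → c1 → c2 → c3 → b3 → b4 → a4.
Since 8 matches the lower bound, it is optimal.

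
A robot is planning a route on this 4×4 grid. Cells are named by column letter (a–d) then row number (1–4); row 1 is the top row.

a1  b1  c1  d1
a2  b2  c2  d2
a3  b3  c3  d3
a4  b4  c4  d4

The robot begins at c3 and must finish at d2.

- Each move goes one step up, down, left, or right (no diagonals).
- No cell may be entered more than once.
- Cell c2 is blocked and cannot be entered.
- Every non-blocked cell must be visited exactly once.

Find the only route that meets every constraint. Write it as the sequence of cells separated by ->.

Need to visit all 15 open cells exactly once, starting at c3 and ending at d2.
Cell c1 has only two open neighbours (b1 and d1), so the path must pass straight through it: one of those is the cell it's entered from and the other is where it exits.
Route from c3: right to d3, down to d4, 3× left (reaching a4), up to a3, right to b3, up to b2, left to a2, up to a1, 3× right (reaching d1), down to d2 — 14 moves in all.
Check: all 15 open cells covered.

c3 -> d3 -> d4 -> c4 -> b4 -> a4 -> a3 -> b3 -> b2 -> a2 -> a1 -> b1 -> c1 -> d1 -> d2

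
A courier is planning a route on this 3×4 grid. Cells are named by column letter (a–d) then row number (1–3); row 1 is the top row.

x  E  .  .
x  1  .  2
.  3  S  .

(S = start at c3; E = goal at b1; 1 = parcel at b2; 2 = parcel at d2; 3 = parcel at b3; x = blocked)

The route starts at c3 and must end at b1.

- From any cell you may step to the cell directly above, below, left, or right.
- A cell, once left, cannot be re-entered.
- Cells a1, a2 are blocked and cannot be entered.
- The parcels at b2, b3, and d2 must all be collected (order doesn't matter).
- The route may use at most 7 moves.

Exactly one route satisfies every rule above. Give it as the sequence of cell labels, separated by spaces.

c3 b3 b2 c2 d2 d1 c1 b1

Any route must reach b2, b3, and d2 and still end at b1 within 7 moves, so the order of the required stops is forced.
Route from c3: left to b3, up to b2, 2× right (reaching d2), up to d1, 2× left (reaching b1) — 7 moves in all.
Check: all required cells visited; 7 ≤ 7 moves.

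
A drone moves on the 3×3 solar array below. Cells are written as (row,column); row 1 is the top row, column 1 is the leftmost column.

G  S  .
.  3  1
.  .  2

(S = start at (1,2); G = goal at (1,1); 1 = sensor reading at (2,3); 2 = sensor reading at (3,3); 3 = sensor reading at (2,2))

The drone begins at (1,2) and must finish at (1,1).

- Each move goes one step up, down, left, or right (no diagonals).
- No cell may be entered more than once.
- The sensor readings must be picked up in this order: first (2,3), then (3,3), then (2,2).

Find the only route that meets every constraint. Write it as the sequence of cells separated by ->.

The waypoints must appear in the order (2,3), (3,3), (2,2), with no cell reused.
Route from (1,2): right to (1,3), 2× down (reaching (3,3)), left to (3,2), up to (2,2), left to (2,1), up to (1,1) — 7 moves in all.
Check: order respected (1 at step 2, 2 at step 3, 3 at step 5).

(1,2) -> (1,3) -> (2,3) -> (3,3) -> (3,2) -> (2,2) -> (2,1) -> (1,1)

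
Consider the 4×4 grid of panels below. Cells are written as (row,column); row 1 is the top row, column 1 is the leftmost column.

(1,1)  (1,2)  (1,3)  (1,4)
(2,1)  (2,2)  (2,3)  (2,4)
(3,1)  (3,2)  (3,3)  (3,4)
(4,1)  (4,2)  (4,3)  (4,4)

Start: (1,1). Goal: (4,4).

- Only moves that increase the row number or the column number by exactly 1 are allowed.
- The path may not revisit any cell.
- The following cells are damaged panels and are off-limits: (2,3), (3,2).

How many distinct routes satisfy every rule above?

2

A right/down-only route from (1,1) to (4,4) makes exactly 3 down-moves and 3 right-moves in some order.
With no other constraints that would be C(6,3) = 20 routes.
Subtract routes through each blocked cell (inclusion–exclusion for overlaps): − through (2,3): 9 − through (3,2): 9 → 2.
That gives 2 routes.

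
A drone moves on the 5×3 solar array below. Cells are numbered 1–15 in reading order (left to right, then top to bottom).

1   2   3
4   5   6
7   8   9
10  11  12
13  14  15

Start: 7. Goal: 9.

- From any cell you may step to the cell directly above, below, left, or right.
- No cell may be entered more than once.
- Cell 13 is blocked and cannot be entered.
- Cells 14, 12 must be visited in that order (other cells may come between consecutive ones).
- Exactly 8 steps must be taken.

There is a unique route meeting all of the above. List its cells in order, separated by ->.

The waypoints must appear in the order 14, 12, with no cell reused.
Route from 7: up 1 to 4, right 1 to 5, down 3 to 14, right 1 to 15, up 2 to 9 — 8 moves in all.
Check: order respected (14 at step 5, 12 at step 7); 8 moves as required.

7 -> 4 -> 5 -> 8 -> 11 -> 14 -> 15 -> 12 -> 9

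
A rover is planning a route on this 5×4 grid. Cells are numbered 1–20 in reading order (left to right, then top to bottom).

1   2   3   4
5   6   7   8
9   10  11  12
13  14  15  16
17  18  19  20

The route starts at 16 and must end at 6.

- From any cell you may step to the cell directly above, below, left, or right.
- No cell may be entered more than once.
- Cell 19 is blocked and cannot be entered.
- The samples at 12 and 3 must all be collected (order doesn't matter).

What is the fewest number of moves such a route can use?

6

Any route passes through 12 and 3 in some order between 16 and 6. Summing Manhattan distances along each leg and taking the cheapest ordering (16 → 12 → 3 → 6) gives a lower bound of 1 + 3 + 2 = 6 moves.
A route of 6 moves achieves this: 16 → 12 → 8 → 4 → 3 → 7 → 6.
Since 6 matches the lower bound, it is optimal.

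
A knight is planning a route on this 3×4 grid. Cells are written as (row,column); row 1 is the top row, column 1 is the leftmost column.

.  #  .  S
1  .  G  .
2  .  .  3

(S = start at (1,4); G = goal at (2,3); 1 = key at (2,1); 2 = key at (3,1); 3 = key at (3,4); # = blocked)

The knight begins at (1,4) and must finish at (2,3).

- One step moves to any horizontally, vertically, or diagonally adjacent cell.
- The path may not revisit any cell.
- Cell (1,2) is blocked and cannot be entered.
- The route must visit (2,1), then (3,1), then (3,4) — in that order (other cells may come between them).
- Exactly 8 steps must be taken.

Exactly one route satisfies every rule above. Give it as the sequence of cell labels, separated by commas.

The waypoints must appear in the order (2,1), (3,1), (3,4), with no cell reused.
Route from (1,4): left to (1,3), down-left to (2,2), left to (2,1), down to (3,1), 3× right (reaching (3,4)), up-left to (2,3) — 8 moves in all.
Check: order respected (1 at step 3, 2 at step 4, 3 at step 7); 8 moves as required.

(1,4), (1,3), (2,2), (2,1), (3,1), (3,2), (3,3), (3,4), (2,3)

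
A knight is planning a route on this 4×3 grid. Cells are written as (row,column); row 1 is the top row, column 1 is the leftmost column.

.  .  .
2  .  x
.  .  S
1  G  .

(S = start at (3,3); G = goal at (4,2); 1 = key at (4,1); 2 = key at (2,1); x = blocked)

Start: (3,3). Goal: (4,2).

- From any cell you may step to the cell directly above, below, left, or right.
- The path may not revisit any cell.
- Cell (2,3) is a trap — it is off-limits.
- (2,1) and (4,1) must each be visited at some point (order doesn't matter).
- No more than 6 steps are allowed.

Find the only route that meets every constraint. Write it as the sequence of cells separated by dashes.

Any route must reach (2,1) and (4,1) and still end at (4,2) within 6 moves, so the order of the required stops is forced.
Route from (3,3): left 1 to (3,2), up 1 to (2,2), left 1 to (2,1), down 2 to (4,1), right 1 to (4,2) — 6 moves in all.
Check: all required cells visited; 6 ≤ 6 moves.

(3,3) - (3,2) - (2,2) - (2,1) - (3,1) - (4,1) - (4,2)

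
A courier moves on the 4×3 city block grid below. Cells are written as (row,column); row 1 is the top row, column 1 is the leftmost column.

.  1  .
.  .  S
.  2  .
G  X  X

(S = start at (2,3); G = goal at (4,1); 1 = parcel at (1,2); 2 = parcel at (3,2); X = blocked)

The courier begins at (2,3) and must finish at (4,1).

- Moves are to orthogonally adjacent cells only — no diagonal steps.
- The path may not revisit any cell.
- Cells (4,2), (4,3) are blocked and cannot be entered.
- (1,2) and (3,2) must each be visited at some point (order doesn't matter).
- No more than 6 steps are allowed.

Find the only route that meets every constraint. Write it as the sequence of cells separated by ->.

(2,3) -> (1,3) -> (1,2) -> (2,2) -> (3,2) -> (3,1) -> (4,1)

The budget equals the shortest possible length, so every move has to be on a shortest route through the required cells.
Route from (2,3): up to (1,3), left to (1,2), 2× down (reaching (3,2)), left to (3,1), down to (4,1) — 6 moves in all.
Check: all required cells visited; 6 ≤ 6 moves.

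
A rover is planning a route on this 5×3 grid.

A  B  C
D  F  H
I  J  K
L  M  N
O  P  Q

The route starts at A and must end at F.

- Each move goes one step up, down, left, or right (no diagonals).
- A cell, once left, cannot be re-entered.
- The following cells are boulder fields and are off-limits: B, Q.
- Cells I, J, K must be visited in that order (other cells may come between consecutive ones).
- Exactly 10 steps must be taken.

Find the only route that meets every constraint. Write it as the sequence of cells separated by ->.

A -> D -> I -> L -> O -> P -> M -> J -> K -> H -> F

The waypoints must appear in the order I, J, K, with no cell reused.
Route from A: down 4 to O, right 1 to P, up 2 to J, right 1 to K, up 1 to H, left 1 to F — 10 moves in all.
Check: order respected (I at step 2, J at step 7, K at step 8); 10 moves as required.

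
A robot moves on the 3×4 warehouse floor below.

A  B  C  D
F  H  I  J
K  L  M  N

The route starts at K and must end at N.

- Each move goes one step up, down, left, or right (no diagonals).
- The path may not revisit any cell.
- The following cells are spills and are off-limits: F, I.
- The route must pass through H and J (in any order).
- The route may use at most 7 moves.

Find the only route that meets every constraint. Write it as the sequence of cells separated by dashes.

K - L - H - B - C - D - J - N

Any route must reach H and J and still end at N within 7 moves, so the order of the required stops is forced.
Route from K: right 1 to L, up 2 to B, right 2 to D, down 2 to N — 7 moves in all.
Check: all required cells visited; 7 ≤ 7 moves.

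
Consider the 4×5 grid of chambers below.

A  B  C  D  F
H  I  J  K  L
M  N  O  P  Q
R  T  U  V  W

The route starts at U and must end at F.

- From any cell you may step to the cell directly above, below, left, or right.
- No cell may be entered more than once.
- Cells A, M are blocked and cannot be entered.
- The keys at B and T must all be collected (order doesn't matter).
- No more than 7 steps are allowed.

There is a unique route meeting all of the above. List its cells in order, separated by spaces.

U T N I B C D F

The 7-move cap with required stops at B, T leaves no slack for detours.
Route from U: left 1 to T, up 3 to B, right 3 to F — 7 moves in all.
Check: all required cells visited; 7 ≤ 7 moves.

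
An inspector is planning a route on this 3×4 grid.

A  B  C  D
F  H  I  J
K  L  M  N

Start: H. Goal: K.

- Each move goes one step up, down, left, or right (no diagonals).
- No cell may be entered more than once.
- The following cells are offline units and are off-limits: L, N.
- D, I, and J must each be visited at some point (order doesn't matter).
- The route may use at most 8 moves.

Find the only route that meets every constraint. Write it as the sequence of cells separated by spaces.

H I J D C B A F K

The 8-move cap with required stops at D, I, J leaves no slack for detours.
Route from H: 2× right (reaching J), up to D, 3× left (reaching A), 2× down (reaching K) — 8 moves in all.
Check: all required cells visited; 8 ≤ 8 moves.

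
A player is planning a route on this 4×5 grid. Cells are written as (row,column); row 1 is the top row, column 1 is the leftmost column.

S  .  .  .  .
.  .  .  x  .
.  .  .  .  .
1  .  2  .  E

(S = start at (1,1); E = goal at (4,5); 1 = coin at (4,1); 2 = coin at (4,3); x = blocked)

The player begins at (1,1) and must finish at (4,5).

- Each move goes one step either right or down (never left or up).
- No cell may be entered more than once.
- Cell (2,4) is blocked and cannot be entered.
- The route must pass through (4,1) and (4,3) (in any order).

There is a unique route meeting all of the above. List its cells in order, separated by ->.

Moves only go right or down, so the column and row indices never decrease.
Route from (1,1): down 3 to (4,1), right 4 to (4,5) — 7 moves in all.
Check: all required cells visited.

(1,1) -> (2,1) -> (3,1) -> (4,1) -> (4,2) -> (4,3) -> (4,4) -> (4,5)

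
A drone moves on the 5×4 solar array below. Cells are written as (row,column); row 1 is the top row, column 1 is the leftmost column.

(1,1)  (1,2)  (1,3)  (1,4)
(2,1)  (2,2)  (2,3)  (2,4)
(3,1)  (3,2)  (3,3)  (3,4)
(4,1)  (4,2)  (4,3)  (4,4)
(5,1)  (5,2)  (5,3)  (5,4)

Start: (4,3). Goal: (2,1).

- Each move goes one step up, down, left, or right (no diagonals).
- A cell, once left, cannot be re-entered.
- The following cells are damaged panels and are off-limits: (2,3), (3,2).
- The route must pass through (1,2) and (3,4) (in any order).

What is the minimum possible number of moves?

8

Any route passes through (1,2) and (3,4) in some order between (4,3) and (2,1). Summing Manhattan distances along each leg and taking the cheapest ordering ((4,3) → (3,4) → (1,2) → (2,1)) gives a lower bound of 2 + 4 + 2 = 8 moves.
A route of 8 moves achieves this: (4,3) → (3,3) → (3,4) → (2,4) → (1,4) → (1,3) → (1,2) → (2,2) → (2,1).
Since 8 matches the lower bound, it is optimal.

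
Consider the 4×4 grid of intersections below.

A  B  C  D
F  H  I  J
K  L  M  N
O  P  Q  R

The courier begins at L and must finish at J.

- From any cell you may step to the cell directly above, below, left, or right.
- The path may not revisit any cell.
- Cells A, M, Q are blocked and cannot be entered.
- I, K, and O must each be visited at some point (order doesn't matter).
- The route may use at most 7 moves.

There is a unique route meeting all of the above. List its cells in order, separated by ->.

L -> P -> O -> K -> F -> H -> I -> J

The budget equals the shortest possible length, so every move has to be on a shortest route through the required cells.
Route from L: down 1 to P, left 1 to O, up 2 to F, right 3 to J — 7 moves in all.
Check: all required cells visited; 7 ≤ 7 moves.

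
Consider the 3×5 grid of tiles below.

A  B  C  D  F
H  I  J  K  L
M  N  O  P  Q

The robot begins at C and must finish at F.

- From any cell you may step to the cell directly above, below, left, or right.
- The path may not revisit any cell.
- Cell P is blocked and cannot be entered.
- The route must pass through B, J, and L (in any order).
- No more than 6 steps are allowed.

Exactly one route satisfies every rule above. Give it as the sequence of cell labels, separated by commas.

The budget equals the shortest possible length, so every move has to be on a shortest route through the required cells.
Route from C: left to B, down to I, 3× right (reaching L), up to F — 6 moves in all.
Check: all required cells visited; 6 ≤ 6 moves.

C, B, I, J, K, L, F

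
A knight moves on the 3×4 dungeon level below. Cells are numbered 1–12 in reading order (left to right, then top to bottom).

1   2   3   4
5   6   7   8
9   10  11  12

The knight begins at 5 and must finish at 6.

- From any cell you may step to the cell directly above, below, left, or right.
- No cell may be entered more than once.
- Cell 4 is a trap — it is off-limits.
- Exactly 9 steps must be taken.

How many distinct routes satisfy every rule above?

Need simple routes of exactly 9 moves from 5 to 6 (Manhattan distance 1, so 4 moves are spent on a detour and 4 undoing it).
Enumerating: 5 1 2 3 7 8 12 11 10 6 | 5 9 10 11 12 8 7 3 2 6.
That gives 2 routes.

2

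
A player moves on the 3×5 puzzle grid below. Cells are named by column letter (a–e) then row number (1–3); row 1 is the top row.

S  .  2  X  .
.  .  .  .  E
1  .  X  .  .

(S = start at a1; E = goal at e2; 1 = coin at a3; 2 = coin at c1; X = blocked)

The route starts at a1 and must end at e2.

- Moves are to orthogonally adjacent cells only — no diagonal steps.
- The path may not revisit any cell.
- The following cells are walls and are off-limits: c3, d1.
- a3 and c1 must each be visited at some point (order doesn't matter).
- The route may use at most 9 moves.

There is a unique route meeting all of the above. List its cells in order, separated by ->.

The budget equals the shortest possible length, so every move has to be on a shortest route through the required cells.
Route from a1: down 2 to a3, right 1 to b3, up 2 to b1, right 1 to c1, down 1 to c2, right 2 to e2 — 9 moves in all.
Check: all required cells visited; 9 ≤ 9 moves.

a1 -> a2 -> a3 -> b3 -> b2 -> b1 -> c1 -> c2 -> d2 -> e2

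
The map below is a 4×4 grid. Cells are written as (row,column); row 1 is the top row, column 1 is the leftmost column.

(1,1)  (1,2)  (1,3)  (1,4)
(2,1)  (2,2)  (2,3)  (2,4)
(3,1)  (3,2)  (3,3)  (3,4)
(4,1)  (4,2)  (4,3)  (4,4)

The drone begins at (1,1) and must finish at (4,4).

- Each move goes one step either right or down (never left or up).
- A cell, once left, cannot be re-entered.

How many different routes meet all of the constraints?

A right/down-only route from (1,1) to (4,4) makes exactly 3 down-moves and 3 right-moves in some order.
With no other constraints that would be C(6,3) = 20 routes.
That gives 20 routes.

20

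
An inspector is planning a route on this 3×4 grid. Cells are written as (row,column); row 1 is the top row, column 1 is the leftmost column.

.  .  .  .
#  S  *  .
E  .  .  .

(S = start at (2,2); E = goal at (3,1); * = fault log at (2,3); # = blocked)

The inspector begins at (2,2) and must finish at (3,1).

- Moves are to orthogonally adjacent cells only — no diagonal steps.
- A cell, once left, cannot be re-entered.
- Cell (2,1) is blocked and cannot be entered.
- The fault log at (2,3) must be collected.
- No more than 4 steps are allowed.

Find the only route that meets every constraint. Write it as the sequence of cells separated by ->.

(2,2) -> (2,3) -> (3,3) -> (3,2) -> (3,1)

The 4-move cap with required stops at (2,3) leaves no slack for detours.
Route from (2,2): right 1 to (2,3), down 1 to (3,3), left 2 to (3,1) — 4 moves in all.
Check: all required cells visited; 4 ≤ 4 moves.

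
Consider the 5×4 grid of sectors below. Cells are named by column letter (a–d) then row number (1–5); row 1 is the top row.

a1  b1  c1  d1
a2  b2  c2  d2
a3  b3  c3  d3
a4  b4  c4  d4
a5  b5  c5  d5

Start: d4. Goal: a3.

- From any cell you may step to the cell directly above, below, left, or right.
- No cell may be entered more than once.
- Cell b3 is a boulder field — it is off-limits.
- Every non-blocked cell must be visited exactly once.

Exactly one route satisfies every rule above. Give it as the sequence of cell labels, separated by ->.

Need to visit all 19 open cells exactly once, starting at d4 and ending at a3.
Cell a5 has only two open neighbours (a4 and b5), so the path must pass straight through it: one of those is the cell it's entered from and the other is where it exits.
Route from d4: down to d5, 3× left (reaching a5), up to a4, 2× right (reaching c4), up to c3, right to d3, 2× up (reaching d1), left to c1, down to c2, left to b2, up to b1, left to a1, 2× down (reaching a3) — 18 moves in all.
Check: all 19 open cells covered.

d4 -> d5 -> c5 -> b5 -> a5 -> a4 -> b4 -> c4 -> c3 -> d3 -> d2 -> d1 -> c1 -> c2 -> b2 -> b1 -> a1 -> a2 -> a3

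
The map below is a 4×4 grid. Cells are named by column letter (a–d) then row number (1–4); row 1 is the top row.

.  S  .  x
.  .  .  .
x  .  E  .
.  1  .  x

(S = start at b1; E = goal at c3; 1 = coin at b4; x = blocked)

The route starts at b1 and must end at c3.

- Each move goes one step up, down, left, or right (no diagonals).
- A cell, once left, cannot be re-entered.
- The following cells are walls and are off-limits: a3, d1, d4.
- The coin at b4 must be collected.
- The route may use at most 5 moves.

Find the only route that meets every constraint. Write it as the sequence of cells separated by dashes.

b1 - b2 - b3 - b4 - c4 - c3

Any route must reach b4 and still end at c3 within 5 moves, so the order of the required stops is forced.
Route from b1: 3× down (reaching b4), right to c4, up to c3 — 5 moves in all.
Check: all required cells visited; 5 ≤ 5 moves.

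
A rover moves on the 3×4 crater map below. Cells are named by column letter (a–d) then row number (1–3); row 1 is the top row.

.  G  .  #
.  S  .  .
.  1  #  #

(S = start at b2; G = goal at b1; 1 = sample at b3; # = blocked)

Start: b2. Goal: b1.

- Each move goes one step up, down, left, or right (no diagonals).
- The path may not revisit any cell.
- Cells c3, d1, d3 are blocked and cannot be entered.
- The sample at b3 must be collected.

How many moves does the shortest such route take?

5

Any route passes through b3 somewhere between b2 and b1. Summing Manhattan distances along the two legs (b2 → b3 → b1) gives a lower bound of 1 + 2 = 3 moves.
The shortest route satisfying every rule uses 5 moves: b2 → b3 → a3 → a2 → a1 → b1.
The bound of 3 isn't tight here; checking systematically, no route of length 3 through 4 satisfies every constraint, so 5 is the minimum.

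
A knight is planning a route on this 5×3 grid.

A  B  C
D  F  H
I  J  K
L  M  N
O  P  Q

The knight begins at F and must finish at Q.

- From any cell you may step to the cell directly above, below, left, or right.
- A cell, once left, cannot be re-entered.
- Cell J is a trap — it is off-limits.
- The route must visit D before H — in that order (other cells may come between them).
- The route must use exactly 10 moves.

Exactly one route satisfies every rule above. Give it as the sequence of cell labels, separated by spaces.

The waypoints must appear in the order D, H, with no cell reused.
Route from F: left 1 to D, up 1 to A, right 2 to C, down 3 to N, left 1 to M, down 1 to P, right 1 to Q — 10 moves in all.
Check: order respected (D at step 1, H at step 5); 10 moves as required.

F D A B C H K N M P Q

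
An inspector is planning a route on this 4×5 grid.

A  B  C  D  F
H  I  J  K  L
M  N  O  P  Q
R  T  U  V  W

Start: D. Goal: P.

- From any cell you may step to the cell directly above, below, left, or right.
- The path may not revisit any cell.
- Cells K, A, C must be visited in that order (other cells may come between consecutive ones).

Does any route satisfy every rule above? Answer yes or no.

One route that works: D → K → L → Q → W → V → U → T → N → I → H → A → B → C → J → O → P.

yes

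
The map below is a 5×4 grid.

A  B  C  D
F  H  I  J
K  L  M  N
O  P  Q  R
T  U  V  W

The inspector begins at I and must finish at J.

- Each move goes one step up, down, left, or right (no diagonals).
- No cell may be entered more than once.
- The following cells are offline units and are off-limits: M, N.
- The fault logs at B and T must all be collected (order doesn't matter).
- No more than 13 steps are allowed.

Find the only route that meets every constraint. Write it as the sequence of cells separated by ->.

The 13-move cap with required stops at B, T leaves no slack for detours.
Route from I: left to H, 3× down (reaching U), left to T, 4× up (reaching A), 3× right (reaching D), down to J — 13 moves in all.
Check: all required cells visited; 13 ≤ 13 moves.

I -> H -> L -> P -> U -> T -> O -> K -> F -> A -> B -> C -> D -> J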